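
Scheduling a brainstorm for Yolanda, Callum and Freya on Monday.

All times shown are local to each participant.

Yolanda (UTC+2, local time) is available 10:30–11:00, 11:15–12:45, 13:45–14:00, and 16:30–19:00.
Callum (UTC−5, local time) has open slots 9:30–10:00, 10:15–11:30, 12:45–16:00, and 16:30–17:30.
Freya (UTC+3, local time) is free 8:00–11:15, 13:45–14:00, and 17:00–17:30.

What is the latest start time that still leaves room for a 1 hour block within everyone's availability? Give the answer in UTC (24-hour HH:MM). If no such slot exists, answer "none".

none

Yolanda → UTC: 08:30–09:00, 09:15–10:45, 11:45–12:00, 14:30–17:00.
Callum → UTC: 14:30–15:00, 15:15–16:30, 17:45–21:00, 21:30–22:30.
Freya → UTC: 05:00–08:15, 10:45–11:00, 14:00–14:30.
Yolanda ∩ Callum: 14:30–15:00, 15:15–16:30.
Yolanda ∩ Callum ∩ Freya: (none).
Windows ≥ 60 min: (none).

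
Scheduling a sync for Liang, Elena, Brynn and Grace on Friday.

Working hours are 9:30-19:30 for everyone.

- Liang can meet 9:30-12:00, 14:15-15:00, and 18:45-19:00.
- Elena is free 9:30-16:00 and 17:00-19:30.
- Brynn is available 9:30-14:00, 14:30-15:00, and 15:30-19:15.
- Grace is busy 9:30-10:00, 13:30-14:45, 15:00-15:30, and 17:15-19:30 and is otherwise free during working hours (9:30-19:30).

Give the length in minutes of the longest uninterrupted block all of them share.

Grace free within 09:30–19:30: 10:00–13:30, 14:45–15:00, 15:30–17:15.
Liang ∩ Elena: 09:30–12:00, 14:15–15:00, 18:45–19:00.
Liang ∩ Elena ∩ Brynn: 09:30–12:00, 14:30–15:00, 18:45–19:00.
Liang ∩ Elena ∩ Brynn ∩ Grace: 10:00–12:00, 14:45–15:00.
Common window lengths: 120, 15 min; longest is 120.

120 minutes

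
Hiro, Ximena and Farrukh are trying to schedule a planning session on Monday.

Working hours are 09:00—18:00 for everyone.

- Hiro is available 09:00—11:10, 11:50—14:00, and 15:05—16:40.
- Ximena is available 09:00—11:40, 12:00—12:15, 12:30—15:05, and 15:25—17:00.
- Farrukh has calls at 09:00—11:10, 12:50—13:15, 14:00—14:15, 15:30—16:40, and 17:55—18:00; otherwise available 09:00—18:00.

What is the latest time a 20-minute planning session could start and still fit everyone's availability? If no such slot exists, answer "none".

13:40

Farrukh free within 09:00–18:00: 11:10–12:50, 13:15–14:00, 14:15–15:30, 16:40–17:55.
Hiro ∩ Ximena: 09:00–11:10, 12:00–12:15, 12:30–14:00, 15:25–16:40.
Hiro ∩ Ximena ∩ Farrukh: 12:00–12:15, 12:30–12:50, 13:15–14:00, 15:25–15:30.
Windows ≥ 20 min: 12:30–12:50, 13:15–14:00.
Latest start in the last window 13:15–14:00 is 14:00 − 20 min = 13:40.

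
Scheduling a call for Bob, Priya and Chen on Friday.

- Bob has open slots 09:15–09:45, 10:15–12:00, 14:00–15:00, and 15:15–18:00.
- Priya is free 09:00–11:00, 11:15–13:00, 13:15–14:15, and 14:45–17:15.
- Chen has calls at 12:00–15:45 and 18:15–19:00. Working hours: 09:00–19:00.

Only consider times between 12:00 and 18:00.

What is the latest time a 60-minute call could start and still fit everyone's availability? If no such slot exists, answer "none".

Chen free within 09:00–19:00: 09:00–12:00, 15:45–18:15.
Bob ∩ Priya: 09:15–09:45, 10:15–11:00, 11:15–12:00, 14:00–14:15, 14:45–15:00, 15:15–17:15.
Bob ∩ Priya ∩ Chen: 09:15–09:45, 10:15–11:00, 11:15–12:00, 15:45–17:15.
Restricted to 12:00–18:00: 15:45–17:15.
Windows ≥ 60 min: 15:45–17:15.
Latest start in the last window 15:45–17:15 is 17:15 − 60 min = 16:15.

16:15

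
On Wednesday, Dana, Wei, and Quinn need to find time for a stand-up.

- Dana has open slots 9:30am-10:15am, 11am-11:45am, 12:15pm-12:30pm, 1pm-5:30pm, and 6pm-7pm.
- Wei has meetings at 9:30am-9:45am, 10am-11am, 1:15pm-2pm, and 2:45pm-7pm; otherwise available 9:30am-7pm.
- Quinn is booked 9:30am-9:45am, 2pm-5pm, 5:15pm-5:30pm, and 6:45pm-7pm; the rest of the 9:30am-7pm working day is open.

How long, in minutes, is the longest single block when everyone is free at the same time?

45 minutes

Wei free within 09:30–19:00: 09:45–10:00, 11:00–13:15, 14:00–14:45.
Quinn free within 09:30–19:00: 09:45–14:00, 17:00–17:15, 17:30–18:45.
Dana ∩ Wei: 09:45–10:00, 11:00–11:45, 12:15–12:30, 13:00–13:15, 14:00–14:45.
Dana ∩ Wei ∩ Quinn: 09:45–10:00, 11:00–11:45, 12:15–12:30, 13:00–13:15.
Common window lengths: 15, 45, 15, 15 min; longest is 45.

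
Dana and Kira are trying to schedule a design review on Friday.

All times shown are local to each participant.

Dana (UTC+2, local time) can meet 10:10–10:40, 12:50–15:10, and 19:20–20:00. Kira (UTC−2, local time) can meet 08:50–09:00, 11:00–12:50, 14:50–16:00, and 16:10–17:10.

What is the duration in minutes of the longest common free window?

Dana → UTC: 08:10–08:40, 10:50–13:10, 17:20–18:00.
Kira → UTC: 10:50–11:00, 13:00–14:50, 16:50–18:00, 18:10–19:10.
Dana ∩ Kira: 10:50–11:00, 13:00–13:10, 17:20–18:00.
Common window lengths: 10, 10, 40 min; longest is 40.

40 minutes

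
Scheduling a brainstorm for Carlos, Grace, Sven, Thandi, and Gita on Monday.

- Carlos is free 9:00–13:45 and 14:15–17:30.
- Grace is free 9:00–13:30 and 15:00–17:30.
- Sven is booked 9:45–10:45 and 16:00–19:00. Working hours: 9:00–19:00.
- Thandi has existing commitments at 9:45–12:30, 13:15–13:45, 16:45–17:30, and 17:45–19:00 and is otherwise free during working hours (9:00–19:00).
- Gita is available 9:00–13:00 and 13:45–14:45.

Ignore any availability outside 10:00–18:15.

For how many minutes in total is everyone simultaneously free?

30 minutes

Sven free within 09:00–19:00: 09:00–09:45, 10:45–16:00.
Thandi free within 09:00–19:00: 09:00–09:45, 12:30–13:15, 13:45–16:45, 17:30–17:45.
Carlos ∩ Grace: 09:00–13:30, 15:00–17:30.
Carlos ∩ Grace ∩ Sven: 09:00–09:45, 10:45–13:30, 15:00–16:00.
Carlos ∩ Grace ∩ Sven ∩ Thandi: 09:00–09:45, 12:30–13:15, 15:00–16:00.
Carlos ∩ Grace ∩ Sven ∩ Thandi ∩ Gita: 09:00–09:45, 12:30–13:00.
Restricted to 10:00–18:15: 12:30–13:00.
Total common minutes: 30.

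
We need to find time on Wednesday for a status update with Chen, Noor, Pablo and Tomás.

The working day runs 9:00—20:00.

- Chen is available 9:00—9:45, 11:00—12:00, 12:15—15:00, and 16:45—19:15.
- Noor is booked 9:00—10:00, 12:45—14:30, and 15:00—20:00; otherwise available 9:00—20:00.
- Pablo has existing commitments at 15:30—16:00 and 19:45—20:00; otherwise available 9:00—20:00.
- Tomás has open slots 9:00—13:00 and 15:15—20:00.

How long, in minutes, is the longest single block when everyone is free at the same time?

Noor free within 09:00–20:00: 10:00–12:45, 14:30–15:00.
Pablo free within 09:00–20:00: 09:00–15:30, 16:00–19:45.
Chen ∩ Noor: 11:00–12:00, 12:15–12:45, 14:30–15:00.
Chen ∩ Noor ∩ Pablo: 11:00–12:00, 12:15–12:45, 14:30–15:00.
Chen ∩ Noor ∩ Pablo ∩ Tomás: 11:00–12:00, 12:15–12:45.
Common window lengths: 60, 30 min; longest is 60.

60 minutes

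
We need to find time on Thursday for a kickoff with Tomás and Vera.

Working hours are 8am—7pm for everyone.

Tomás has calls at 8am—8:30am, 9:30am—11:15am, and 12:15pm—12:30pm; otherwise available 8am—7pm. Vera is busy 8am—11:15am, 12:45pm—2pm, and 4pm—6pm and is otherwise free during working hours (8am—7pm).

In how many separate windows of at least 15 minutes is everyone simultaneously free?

4

Tomás free within 08:00–19:00: 08:30–09:30, 11:15–12:15, 12:30–19:00.
Vera free within 08:00–19:00: 11:15–12:45, 14:00–16:00, 18:00–19:00.
Tomás ∩ Vera: 11:15–12:15, 12:30–12:45, 14:00–16:00, 18:00–19:00.
Windows ≥ 15 min: 11:15–12:15, 12:30–12:45, 14:00–16:00, 18:00–19:00.
That's 4 windows.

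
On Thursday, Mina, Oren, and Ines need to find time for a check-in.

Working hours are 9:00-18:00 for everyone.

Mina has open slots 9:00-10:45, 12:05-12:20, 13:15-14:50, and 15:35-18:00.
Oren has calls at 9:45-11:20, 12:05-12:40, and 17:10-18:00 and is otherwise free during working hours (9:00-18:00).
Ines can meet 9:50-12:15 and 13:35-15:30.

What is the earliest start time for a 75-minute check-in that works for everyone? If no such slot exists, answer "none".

Oren free within 09:00–18:00: 09:00–09:45, 11:20–12:05, 12:40–17:10.
Mina ∩ Oren: 09:00–09:45, 13:15–14:50, 15:35–17:10.
Mina ∩ Oren ∩ Ines: 13:35–14:50.
Windows ≥ 75 min: 13:35–14:50.
Earliest such window starts at 13:35.

13:35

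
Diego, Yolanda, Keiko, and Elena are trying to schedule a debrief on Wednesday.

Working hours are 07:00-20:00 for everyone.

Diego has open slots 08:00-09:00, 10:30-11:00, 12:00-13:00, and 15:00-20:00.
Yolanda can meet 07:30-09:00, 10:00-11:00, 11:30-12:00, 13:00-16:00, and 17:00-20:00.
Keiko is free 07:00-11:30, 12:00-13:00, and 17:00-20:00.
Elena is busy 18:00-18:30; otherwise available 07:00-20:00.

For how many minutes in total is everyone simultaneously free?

240 minutes

Elena free within 07:00–20:00: 07:00–18:00, 18:30–20:00.
Diego ∩ Yolanda: 08:00–09:00, 10:30–11:00, 15:00–16:00, 17:00–20:00.
Diego ∩ Yolanda ∩ Keiko: 08:00–09:00, 10:30–11:00, 17:00–20:00.
Diego ∩ Yolanda ∩ Keiko ∩ Elena: 08:00–09:00, 10:30–11:00, 17:00–18:00, 18:30–20:00.
Total common minutes: 60 + 30 + 60 + 90 = 240.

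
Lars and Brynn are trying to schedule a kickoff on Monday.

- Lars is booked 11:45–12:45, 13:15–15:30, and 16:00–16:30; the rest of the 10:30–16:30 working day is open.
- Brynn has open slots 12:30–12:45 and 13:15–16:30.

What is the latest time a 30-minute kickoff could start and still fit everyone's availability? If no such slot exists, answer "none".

Lars free within 10:30–16:30: 10:30–11:45, 12:45–13:15, 15:30–16:00.
Lars ∩ Brynn: 15:30–16:00.
Windows ≥ 30 min: 15:30–16:00.
Latest start in the last window 15:30–16:00 is 16:00 − 30 min = 15:30.

15:30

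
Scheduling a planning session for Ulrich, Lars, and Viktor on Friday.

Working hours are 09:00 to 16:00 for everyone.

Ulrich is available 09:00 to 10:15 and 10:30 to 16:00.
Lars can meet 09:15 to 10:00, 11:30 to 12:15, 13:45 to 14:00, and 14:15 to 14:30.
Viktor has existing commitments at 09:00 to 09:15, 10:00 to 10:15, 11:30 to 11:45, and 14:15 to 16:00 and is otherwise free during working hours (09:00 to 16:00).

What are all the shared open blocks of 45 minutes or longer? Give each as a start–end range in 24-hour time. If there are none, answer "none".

09:15–10:00

Viktor free within 09:00–16:00: 09:15–10:00, 10:15–11:30, 11:45–14:15.
Ulrich ∩ Lars: 09:15–10:00, 11:30–12:15, 13:45–14:00, 14:15–14:30.
Ulrich ∩ Lars ∩ Viktor: 09:15–10:00, 11:45–12:15, 13:45–14:00.
Windows ≥ 45 min: 09:15–10:00.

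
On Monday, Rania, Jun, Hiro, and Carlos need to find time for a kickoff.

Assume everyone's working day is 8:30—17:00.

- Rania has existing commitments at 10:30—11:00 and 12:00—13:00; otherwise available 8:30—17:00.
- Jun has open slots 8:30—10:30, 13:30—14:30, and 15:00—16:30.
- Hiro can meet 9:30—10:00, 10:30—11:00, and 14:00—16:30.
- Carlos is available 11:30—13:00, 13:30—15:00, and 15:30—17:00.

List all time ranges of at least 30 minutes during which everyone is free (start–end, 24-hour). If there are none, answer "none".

Rania free within 08:30–17:00: 08:30–10:30, 11:00–12:00, 13:00–17:00.
Rania ∩ Jun: 08:30–10:30, 13:30–14:30, 15:00–16:30.
Rania ∩ Jun ∩ Hiro: 09:30–10:00, 14:00–14:30, 15:00–16:30.
Rania ∩ Jun ∩ Hiro ∩ Carlos: 14:00–14:30, 15:30–16:30.
Windows ≥ 30 min: 14:00–14:30, 15:30–16:30.

14:00–14:30, 15:30–16:30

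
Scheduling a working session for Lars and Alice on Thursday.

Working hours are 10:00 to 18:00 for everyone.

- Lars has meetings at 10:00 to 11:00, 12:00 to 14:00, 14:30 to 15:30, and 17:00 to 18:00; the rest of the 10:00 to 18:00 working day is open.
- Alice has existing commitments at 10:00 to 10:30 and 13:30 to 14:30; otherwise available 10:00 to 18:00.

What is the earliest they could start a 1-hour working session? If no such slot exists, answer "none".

Lars free within 10:00–18:00: 11:00–12:00, 14:00–14:30, 15:30–17:00.
Alice free within 10:00–18:00: 10:30–13:30, 14:30–18:00.
Lars ∩ Alice: 11:00–12:00, 15:30–17:00.
Windows ≥ 60 min: 11:00–12:00, 15:30–17:00.
Earliest such window starts at 11:00.

11:00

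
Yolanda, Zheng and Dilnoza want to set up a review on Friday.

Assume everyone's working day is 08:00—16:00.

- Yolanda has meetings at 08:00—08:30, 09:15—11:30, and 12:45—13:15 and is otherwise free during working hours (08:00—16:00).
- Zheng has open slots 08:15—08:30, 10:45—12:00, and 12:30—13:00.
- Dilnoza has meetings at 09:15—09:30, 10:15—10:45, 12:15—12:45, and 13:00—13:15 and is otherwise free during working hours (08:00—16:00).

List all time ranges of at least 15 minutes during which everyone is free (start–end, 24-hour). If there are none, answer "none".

Yolanda free within 08:00–16:00: 08:30–09:15, 11:30–12:45, 13:15–16:00.
Dilnoza free within 08:00–16:00: 08:00–09:15, 09:30–10:15, 10:45–12:15, 12:45–13:00, 13:15–16:00.
Yolanda ∩ Zheng: 11:30–12:00, 12:30–12:45.
Yolanda ∩ Zheng ∩ Dilnoza: 11:30–12:00.
Windows ≥ 15 min: 11:30–12:00.

11:30–12:00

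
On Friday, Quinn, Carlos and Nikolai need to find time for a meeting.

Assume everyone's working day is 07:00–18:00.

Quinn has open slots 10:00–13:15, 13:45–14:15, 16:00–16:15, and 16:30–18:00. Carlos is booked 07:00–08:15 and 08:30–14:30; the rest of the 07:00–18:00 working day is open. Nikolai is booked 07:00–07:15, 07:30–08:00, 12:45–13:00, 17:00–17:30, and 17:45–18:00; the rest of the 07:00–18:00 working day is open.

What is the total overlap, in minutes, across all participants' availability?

Carlos free within 07:00–18:00: 08:15–08:30, 14:30–18:00.
Nikolai free within 07:00–18:00: 07:15–07:30, 08:00–12:45, 13:00–17:00, 17:30–17:45.
Quinn ∩ Carlos: 16:00–16:15, 16:30–18:00.
Quinn ∩ Carlos ∩ Nikolai: 16:00–16:15, 16:30–17:00, 17:30–17:45.
Total common minutes: 15 + 30 + 15 = 60.

60 minutes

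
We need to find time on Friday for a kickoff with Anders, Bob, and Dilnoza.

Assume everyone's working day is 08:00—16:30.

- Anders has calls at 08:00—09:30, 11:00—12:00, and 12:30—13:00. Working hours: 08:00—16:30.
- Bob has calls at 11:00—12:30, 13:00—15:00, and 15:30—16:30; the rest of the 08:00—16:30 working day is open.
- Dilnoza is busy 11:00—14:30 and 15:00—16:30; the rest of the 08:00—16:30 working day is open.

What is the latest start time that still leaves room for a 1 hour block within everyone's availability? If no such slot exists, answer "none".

Anders free within 08:00–16:30: 09:30–11:00, 12:00–12:30, 13:00–16:30.
Bob free within 08:00–16:30: 08:00–11:00, 12:30–13:00, 15:00–15:30.
Dilnoza free within 08:00–16:30: 08:00–11:00, 14:30–15:00.
Anders ∩ Bob: 09:30–11:00, 15:00–15:30.
Anders ∩ Bob ∩ Dilnoza: 09:30–11:00.
Windows ≥ 60 min: 09:30–11:00.
Latest start in the last window 09:30–11:00 is 11:00 − 60 min = 10:00.

10:00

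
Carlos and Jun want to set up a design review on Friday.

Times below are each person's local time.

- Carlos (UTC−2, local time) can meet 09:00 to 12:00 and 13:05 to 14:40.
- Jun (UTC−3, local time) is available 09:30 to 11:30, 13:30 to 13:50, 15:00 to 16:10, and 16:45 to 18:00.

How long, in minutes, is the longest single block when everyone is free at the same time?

Carlos → UTC: 11:00–14:00, 15:05–16:40.
Jun → UTC: 12:30–14:30, 16:30–16:50, 18:00–19:10, 19:45–21:00.
Carlos ∩ Jun: 12:30–14:00, 16:30–16:40.
Common window lengths: 90, 10 min; longest is 90.

90 minutes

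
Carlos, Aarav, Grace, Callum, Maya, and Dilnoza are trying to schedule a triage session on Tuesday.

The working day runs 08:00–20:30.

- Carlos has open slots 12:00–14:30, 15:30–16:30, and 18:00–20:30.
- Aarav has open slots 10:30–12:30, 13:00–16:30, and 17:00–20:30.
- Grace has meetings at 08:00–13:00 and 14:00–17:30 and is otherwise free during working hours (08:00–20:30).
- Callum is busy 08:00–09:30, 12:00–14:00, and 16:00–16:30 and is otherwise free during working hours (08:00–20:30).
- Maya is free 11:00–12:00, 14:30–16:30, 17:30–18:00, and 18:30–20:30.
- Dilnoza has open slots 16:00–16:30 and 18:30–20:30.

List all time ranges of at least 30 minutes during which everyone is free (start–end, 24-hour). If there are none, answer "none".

Grace free within 08:00–20:30: 13:00–14:00, 17:30–20:30.
Callum free within 08:00–20:30: 09:30–12:00, 14:00–16:00, 16:30–20:30.
Carlos ∩ Aarav: 12:00–12:30, 13:00–14:30, 15:30–16:30, 18:00–20:30.
Carlos ∩ Aarav ∩ Grace: 13:00–14:00, 18:00–20:30.
Carlos ∩ Aarav ∩ Grace ∩ Callum: 18:00–20:30.
Carlos ∩ Aarav ∩ Grace ∩ Callum ∩ Maya: 18:30–20:30.
Carlos ∩ Aarav ∩ Grace ∩ Callum ∩ Maya ∩ Dilnoza: 18:30–20:30.
Windows ≥ 30 min: 18:30–20:30.

18:30–20:30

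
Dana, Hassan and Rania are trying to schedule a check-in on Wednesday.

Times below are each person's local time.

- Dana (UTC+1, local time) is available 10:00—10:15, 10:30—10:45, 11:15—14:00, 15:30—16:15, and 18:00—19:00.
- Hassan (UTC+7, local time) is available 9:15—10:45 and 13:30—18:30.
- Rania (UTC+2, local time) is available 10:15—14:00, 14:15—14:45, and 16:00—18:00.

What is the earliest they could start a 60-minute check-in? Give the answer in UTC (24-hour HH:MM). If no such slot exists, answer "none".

Dana → UTC: 09:00–09:15, 09:30–09:45, 10:15–13:00, 14:30–15:15, 17:00–18:00.
Hassan → UTC: 02:15–03:45, 06:30–11:30.
Rania → UTC: 08:15–12:00, 12:15–12:45, 14:00–16:00.
Dana ∩ Hassan: 09:00–09:15, 09:30–09:45, 10:15–11:30.
Dana ∩ Hassan ∩ Rania: 09:00–09:15, 09:30–09:45, 10:15–11:30.
Windows ≥ 60 min: 10:15–11:30.
Earliest such window starts at 10:15.

10:15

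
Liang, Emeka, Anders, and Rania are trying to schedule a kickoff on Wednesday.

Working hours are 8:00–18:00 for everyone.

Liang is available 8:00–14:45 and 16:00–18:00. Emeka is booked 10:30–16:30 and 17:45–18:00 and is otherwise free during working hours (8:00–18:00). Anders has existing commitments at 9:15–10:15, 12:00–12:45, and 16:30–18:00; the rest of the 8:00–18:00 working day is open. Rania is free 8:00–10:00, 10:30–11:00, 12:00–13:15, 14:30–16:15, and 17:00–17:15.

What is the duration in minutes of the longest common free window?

Emeka free within 08:00–18:00: 08:00–10:30, 16:30–17:45.
Anders free within 08:00–18:00: 08:00–09:15, 10:15–12:00, 12:45–16:30.
Liang ∩ Emeka: 08:00–10:30, 16:30–17:45.
Liang ∩ Emeka ∩ Anders: 08:00–09:15, 10:15–10:30.
Liang ∩ Emeka ∩ Anders ∩ Rania: 08:00–09:15.
Single common window of 75 minutes.

75 minutes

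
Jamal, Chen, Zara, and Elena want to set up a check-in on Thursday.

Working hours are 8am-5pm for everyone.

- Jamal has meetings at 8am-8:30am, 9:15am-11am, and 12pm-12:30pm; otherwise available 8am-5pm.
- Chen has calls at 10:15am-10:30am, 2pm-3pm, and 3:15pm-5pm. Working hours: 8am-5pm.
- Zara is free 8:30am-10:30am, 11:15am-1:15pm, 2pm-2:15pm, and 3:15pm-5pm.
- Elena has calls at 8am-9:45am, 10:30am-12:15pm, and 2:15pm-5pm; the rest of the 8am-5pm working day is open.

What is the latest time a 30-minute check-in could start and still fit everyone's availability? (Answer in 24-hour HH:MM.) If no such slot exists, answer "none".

12:45

Jamal free within 08:00–17:00: 08:30–09:15, 11:00–12:00, 12:30–17:00.
Chen free within 08:00–17:00: 08:00–10:15, 10:30–14:00, 15:00–15:15.
Elena free within 08:00–17:00: 09:45–10:30, 12:15–14:15.
Jamal ∩ Chen: 08:30–09:15, 11:00–12:00, 12:30–14:00, 15:00–15:15.
Jamal ∩ Chen ∩ Zara: 08:30–09:15, 11:15–12:00, 12:30–13:15.
Jamal ∩ Chen ∩ Zara ∩ Elena: 12:30–13:15.
Windows ≥ 30 min: 12:30–13:15.
Latest start in the last window 12:30–13:15 is 13:15 − 30 min = 12:45.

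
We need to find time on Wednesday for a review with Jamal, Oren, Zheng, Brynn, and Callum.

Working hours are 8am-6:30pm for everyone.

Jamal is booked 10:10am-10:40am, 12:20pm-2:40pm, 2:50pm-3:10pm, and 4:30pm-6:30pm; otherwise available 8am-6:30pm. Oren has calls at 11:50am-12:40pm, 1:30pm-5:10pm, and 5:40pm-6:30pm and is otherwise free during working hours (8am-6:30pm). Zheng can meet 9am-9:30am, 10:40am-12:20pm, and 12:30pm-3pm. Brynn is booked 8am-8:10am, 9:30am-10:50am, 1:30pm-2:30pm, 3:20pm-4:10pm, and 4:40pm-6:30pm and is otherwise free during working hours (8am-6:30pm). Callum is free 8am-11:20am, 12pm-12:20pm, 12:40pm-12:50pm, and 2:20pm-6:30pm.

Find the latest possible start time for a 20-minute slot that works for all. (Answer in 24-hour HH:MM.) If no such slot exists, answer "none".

Jamal free within 08:00–18:30: 08:00–10:10, 10:40–12:20, 14:40–14:50, 15:10–16:30.
Oren free within 08:00–18:30: 08:00–11:50, 12:40–13:30, 17:10–17:40.
Brynn free within 08:00–18:30: 08:10–09:30, 10:50–13:30, 14:30–15:20, 16:10–16:40.
Jamal ∩ Oren: 08:00–10:10, 10:40–11:50.
Jamal ∩ Oren ∩ Zheng: 09:00–09:30, 10:40–11:50.
Jamal ∩ Oren ∩ Zheng ∩ Brynn: 09:00–09:30, 10:50–11:50.
Jamal ∩ Oren ∩ Zheng ∩ Brynn ∩ Callum: 09:00–09:30, 10:50–11:20.
Windows ≥ 20 min: 09:00–09:30, 10:50–11:20.
Latest start in the last window 10:50–11:20 is 11:20 − 20 min = 11:00.

11:00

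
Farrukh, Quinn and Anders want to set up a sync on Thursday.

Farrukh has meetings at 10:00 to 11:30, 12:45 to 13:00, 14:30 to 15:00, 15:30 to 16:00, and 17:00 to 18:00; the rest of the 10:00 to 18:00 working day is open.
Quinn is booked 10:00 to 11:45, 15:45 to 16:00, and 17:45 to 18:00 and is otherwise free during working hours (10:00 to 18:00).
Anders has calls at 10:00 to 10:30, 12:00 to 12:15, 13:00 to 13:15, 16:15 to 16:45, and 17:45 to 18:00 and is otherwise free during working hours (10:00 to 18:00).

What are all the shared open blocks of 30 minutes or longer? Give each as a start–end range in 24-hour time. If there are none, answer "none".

12:15–12:45, 13:15–14:30, 15:00–15:30

Farrukh free within 10:00–18:00: 11:30–12:45, 13:00–14:30, 15:00–15:30, 16:00–17:00.
Quinn free within 10:00–18:00: 11:45–15:45, 16:00–17:45.
Anders free within 10:00–18:00: 10:30–12:00, 12:15–13:00, 13:15–16:15, 16:45–17:45.
Farrukh ∩ Quinn: 11:45–12:45, 13:00–14:30, 15:00–15:30, 16:00–17:00.
Farrukh ∩ Quinn ∩ Anders: 11:45–12:00, 12:15–12:45, 13:15–14:30, 15:00–15:30, 16:00–16:15, 16:45–17:00.
Windows ≥ 30 min: 12:15–12:45, 13:15–14:30, 15:00–15:30.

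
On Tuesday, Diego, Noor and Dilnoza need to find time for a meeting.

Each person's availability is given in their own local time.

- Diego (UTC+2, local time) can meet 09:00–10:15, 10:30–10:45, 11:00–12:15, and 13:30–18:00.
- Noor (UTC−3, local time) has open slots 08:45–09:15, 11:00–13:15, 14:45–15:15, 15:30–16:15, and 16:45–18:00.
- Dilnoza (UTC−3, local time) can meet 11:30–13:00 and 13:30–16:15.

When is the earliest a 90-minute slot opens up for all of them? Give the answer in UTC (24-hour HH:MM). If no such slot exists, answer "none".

Diego → UTC: 07:00–08:15, 08:30–08:45, 09:00–10:15, 11:30–16:00.
Noor → UTC: 11:45–12:15, 14:00–16:15, 17:45–18:15, 18:30–19:15, 19:45–21:00.
Dilnoza → UTC: 14:30–16:00, 16:30–19:15.
Diego ∩ Noor: 11:45–12:15, 14:00–16:00.
Diego ∩ Noor ∩ Dilnoza: 14:30–16:00.
Windows ≥ 90 min: 14:30–16:00.
Earliest such window starts at 14:30.

14:30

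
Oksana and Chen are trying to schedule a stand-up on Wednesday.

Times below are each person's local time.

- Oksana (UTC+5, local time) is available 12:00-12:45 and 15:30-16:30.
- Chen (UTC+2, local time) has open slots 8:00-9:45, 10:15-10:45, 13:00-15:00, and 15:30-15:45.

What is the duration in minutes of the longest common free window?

45 minutes

Oksana → UTC: 07:00–07:45, 10:30–11:30.
Chen → UTC: 06:00–07:45, 08:15–08:45, 11:00–13:00, 13:30–13:45.
Oksana ∩ Chen: 07:00–07:45, 11:00–11:30.
Common window lengths: 45, 30 min; longest is 45.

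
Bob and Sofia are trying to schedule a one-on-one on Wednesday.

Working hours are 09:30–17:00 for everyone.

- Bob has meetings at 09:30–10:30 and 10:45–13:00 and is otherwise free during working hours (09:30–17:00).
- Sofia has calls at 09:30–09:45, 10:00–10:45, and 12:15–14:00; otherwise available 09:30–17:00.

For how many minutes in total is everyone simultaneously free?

Bob free within 09:30–17:00: 10:30–10:45, 13:00–17:00.
Sofia free within 09:30–17:00: 09:45–10:00, 10:45–12:15, 14:00–17:00.
Bob ∩ Sofia: 14:00–17:00.
Total common minutes: 180.

180 minutes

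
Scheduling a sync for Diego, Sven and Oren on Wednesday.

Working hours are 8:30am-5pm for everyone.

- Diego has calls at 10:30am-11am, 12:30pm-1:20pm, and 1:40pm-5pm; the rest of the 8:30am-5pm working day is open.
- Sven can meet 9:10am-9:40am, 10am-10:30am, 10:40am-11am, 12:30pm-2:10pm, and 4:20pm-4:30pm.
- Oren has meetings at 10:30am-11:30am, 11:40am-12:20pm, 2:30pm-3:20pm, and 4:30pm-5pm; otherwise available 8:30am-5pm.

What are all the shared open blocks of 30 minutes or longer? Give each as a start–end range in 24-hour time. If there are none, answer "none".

Diego free within 08:30–17:00: 08:30–10:30, 11:00–12:30, 13:20–13:40.
Oren free within 08:30–17:00: 08:30–10:30, 11:30–11:40, 12:20–14:30, 15:20–16:30.
Diego ∩ Sven: 09:10–09:40, 10:00–10:30, 13:20–13:40.
Diego ∩ Sven ∩ Oren: 09:10–09:40, 10:00–10:30, 13:20–13:40.
Windows ≥ 30 min: 09:10–09:40, 10:00–10:30.

09:10–09:40, 10:00–10:30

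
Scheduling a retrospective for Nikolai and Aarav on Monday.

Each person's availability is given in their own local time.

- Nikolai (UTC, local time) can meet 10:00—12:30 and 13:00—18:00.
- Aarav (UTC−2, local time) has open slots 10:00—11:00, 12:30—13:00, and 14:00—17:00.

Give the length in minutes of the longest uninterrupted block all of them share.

Nikolai → UTC: 10:00–12:30, 13:00–18:00.
Aarav → UTC: 12:00–13:00, 14:30–15:00, 16:00–19:00.
Nikolai ∩ Aarav: 12:00–12:30, 14:30–15:00, 16:00–18:00.
Common window lengths: 30, 30, 120 min; longest is 120.

120 minutes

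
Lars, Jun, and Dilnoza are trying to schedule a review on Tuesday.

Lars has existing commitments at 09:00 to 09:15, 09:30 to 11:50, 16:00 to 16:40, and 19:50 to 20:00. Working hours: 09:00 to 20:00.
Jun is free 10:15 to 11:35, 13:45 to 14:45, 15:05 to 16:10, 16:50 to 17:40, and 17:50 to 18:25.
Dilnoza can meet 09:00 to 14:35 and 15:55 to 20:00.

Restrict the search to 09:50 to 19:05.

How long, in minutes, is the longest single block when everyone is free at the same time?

50 minutes

Lars free within 09:00–20:00: 09:15–09:30, 11:50–16:00, 16:40–19:50.
Lars ∩ Jun: 13:45–14:45, 15:05–16:00, 16:50–17:40, 17:50–18:25.
Lars ∩ Jun ∩ Dilnoza: 13:45–14:35, 15:55–16:00, 16:50–17:40, 17:50–18:25.
Restricted to 09:50–19:05: 13:45–14:35, 15:55–16:00, 16:50–17:40, 17:50–18:25.
Common window lengths: 50, 5, 50, 35 min; longest is 50.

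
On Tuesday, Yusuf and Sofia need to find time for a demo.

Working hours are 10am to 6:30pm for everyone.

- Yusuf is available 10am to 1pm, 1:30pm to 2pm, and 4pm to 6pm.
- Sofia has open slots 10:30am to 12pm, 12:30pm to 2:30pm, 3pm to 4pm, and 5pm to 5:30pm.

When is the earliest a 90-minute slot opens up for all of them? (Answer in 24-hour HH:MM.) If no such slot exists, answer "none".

10:30

Yusuf ∩ Sofia: 10:30–12:00, 12:30–13:00, 13:30–14:00, 17:00–17:30.
Windows ≥ 90 min: 10:30–12:00.
Earliest such window starts at 10:30.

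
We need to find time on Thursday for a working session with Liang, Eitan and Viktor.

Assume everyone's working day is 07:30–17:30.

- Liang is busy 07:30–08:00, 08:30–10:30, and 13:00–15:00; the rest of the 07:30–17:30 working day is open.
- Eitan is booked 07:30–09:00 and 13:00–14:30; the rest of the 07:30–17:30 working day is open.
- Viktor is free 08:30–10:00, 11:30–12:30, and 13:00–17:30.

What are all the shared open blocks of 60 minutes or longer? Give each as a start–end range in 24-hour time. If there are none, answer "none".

Liang free within 07:30–17:30: 08:00–08:30, 10:30–13:00, 15:00–17:30.
Eitan free within 07:30–17:30: 09:00–13:00, 14:30–17:30.
Liang ∩ Eitan: 10:30–13:00, 15:00–17:30.
Liang ∩ Eitan ∩ Viktor: 11:30–12:30, 15:00–17:30.
Windows ≥ 60 min: 11:30–12:30, 15:00–17:30.

11:30–12:30, 15:00–17:30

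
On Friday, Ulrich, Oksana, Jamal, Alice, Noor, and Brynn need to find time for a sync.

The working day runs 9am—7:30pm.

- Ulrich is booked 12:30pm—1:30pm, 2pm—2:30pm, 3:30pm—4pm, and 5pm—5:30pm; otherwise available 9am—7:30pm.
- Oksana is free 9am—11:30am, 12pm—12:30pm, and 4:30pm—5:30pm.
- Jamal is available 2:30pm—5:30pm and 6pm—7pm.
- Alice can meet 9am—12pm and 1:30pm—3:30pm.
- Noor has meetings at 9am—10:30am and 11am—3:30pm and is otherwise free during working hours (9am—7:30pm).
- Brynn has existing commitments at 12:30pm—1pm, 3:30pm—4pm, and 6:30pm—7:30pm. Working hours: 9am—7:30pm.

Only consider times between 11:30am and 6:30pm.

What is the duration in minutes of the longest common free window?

Ulrich free within 09:00–19:30: 09:00–12:30, 13:30–14:00, 14:30–15:30, 16:00–17:00, 17:30–19:30.
Noor free within 09:00–19:30: 10:30–11:00, 15:30–19:30.
Brynn free within 09:00–19:30: 09:00–12:30, 13:00–15:30, 16:00–18:30.
Ulrich ∩ Oksana: 09:00–11:30, 12:00–12:30, 16:30–17:00.
Ulrich ∩ Oksana ∩ Jamal: 16:30–17:00.
Ulrich ∩ Oksana ∩ Jamal ∩ Alice: (none).
Ulrich ∩ Oksana ∩ Jamal ∩ Alice ∩ Noor: (none).
Ulrich ∩ Oksana ∩ Jamal ∩ Alice ∩ Noor ∩ Brynn: (none).
Restricted to 11:30–18:30: (none).
No common window.

0 minutes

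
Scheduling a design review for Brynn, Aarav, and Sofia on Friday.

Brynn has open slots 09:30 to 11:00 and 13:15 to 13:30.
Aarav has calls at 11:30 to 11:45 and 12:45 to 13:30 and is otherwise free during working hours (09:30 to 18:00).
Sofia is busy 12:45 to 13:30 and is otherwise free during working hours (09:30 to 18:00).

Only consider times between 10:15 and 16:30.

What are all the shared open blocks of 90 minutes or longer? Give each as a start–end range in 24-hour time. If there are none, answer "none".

Aarav free within 09:30–18:00: 09:30–11:30, 11:45–12:45, 13:30–18:00.
Sofia free within 09:30–18:00: 09:30–12:45, 13:30–18:00.
Brynn ∩ Aarav: 09:30–11:00.
Brynn ∩ Aarav ∩ Sofia: 09:30–11:00.
Restricted to 10:15–16:30: 10:15–11:00.
Windows ≥ 90 min: (none).

none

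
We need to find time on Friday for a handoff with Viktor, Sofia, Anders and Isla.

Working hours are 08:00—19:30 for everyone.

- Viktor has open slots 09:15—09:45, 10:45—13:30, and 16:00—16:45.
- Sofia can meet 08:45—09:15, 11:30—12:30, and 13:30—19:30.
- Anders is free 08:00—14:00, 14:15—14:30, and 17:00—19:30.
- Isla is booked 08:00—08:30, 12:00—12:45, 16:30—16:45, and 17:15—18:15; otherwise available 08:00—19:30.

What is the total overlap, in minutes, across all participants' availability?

30 minutes

Isla free within 08:00–19:30: 08:30–12:00, 12:45–16:30, 16:45–17:15, 18:15–19:30.
Viktor ∩ Sofia: 11:30–12:30, 16:00–16:45.
Viktor ∩ Sofia ∩ Anders: 11:30–12:30.
Viktor ∩ Sofia ∩ Anders ∩ Isla: 11:30–12:00.
Total common minutes: 30.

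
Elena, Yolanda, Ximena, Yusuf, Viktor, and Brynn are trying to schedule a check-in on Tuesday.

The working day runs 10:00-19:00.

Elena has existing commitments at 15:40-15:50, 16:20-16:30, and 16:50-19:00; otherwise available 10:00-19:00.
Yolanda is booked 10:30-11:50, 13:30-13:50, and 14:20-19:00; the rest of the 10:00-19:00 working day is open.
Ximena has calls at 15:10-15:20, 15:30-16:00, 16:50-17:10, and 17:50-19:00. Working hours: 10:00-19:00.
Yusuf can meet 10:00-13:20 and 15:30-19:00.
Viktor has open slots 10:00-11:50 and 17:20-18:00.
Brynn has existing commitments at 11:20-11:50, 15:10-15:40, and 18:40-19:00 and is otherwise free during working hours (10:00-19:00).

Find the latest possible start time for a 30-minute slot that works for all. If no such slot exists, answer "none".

Elena free within 10:00–19:00: 10:00–15:40, 15:50–16:20, 16:30–16:50.
Yolanda free within 10:00–19:00: 10:00–10:30, 11:50–13:30, 13:50–14:20.
Ximena free within 10:00–19:00: 10:00–15:10, 15:20–15:30, 16:00–16:50, 17:10–17:50.
Brynn free within 10:00–19:00: 10:00–11:20, 11:50–15:10, 15:40–18:40.
Elena ∩ Yolanda: 10:00–10:30, 11:50–13:30, 13:50–14:20.
Elena ∩ Yolanda ∩ Ximena: 10:00–10:30, 11:50–13:30, 13:50–14:20.
Elena ∩ Yolanda ∩ Ximena ∩ Yusuf: 10:00–10:30, 11:50–13:20.
Elena ∩ Yolanda ∩ Ximena ∩ Yusuf ∩ Viktor: 10:00–10:30.
Elena ∩ Yolanda ∩ Ximena ∩ Yusuf ∩ Viktor ∩ Brynn: 10:00–10:30.
Windows ≥ 30 min: 10:00–10:30.
Latest start in the last window 10:00–10:30 is 10:30 − 30 min = 10:00.

10:00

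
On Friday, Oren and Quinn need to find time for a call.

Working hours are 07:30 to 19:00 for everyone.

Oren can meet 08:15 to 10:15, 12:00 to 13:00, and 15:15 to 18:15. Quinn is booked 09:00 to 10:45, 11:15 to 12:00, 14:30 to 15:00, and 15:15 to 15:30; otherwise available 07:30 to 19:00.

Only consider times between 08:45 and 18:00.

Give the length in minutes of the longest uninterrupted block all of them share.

150 minutes

Quinn free within 07:30–19:00: 07:30–09:00, 10:45–11:15, 12:00–14:30, 15:00–15:15, 15:30–19:00.
Oren ∩ Quinn: 08:15–09:00, 12:00–13:00, 15:30–18:15.
Restricted to 08:45–18:00: 08:45–09:00, 12:00–13:00, 15:30–18:00.
Common window lengths: 15, 60, 150 min; longest is 150.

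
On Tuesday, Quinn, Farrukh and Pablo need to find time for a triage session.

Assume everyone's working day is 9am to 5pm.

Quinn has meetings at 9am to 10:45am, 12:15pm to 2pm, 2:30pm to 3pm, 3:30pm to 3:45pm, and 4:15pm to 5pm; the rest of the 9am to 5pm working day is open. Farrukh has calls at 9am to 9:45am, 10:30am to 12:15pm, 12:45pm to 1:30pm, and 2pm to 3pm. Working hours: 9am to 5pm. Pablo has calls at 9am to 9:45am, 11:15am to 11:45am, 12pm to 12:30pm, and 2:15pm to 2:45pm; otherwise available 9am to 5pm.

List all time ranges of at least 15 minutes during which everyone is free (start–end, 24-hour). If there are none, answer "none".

15:00–15:30, 15:45–16:15

Quinn free within 09:00–17:00: 10:45–12:15, 14:00–14:30, 15:00–15:30, 15:45–16:15.
Farrukh free within 09:00–17:00: 09:45–10:30, 12:15–12:45, 13:30–14:00, 15:00–17:00.
Pablo free within 09:00–17:00: 09:45–11:15, 11:45–12:00, 12:30–14:15, 14:45–17:00.
Quinn ∩ Farrukh: 15:00–15:30, 15:45–16:15.
Quinn ∩ Farrukh ∩ Pablo: 15:00–15:30, 15:45–16:15.
Windows ≥ 15 min: 15:00–15:30, 15:45–16:15.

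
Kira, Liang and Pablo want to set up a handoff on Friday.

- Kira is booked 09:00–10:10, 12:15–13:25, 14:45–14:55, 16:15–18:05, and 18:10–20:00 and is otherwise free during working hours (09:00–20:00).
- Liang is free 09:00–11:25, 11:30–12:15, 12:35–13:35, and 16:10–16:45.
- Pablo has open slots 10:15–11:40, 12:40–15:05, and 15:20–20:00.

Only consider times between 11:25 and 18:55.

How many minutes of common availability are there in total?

Kira free within 09:00–20:00: 10:10–12:15, 13:25–14:45, 14:55–16:15, 18:05–18:10.
Kira ∩ Liang: 10:10–11:25, 11:30–12:15, 13:25–13:35, 16:10–16:15.
Kira ∩ Liang ∩ Pablo: 10:15–11:25, 11:30–11:40, 13:25–13:35, 16:10–16:15.
Restricted to 11:25–18:55: 11:30–11:40, 13:25–13:35, 16:10–16:15.
Total common minutes: 10 + 10 + 5 = 25.

25 minutes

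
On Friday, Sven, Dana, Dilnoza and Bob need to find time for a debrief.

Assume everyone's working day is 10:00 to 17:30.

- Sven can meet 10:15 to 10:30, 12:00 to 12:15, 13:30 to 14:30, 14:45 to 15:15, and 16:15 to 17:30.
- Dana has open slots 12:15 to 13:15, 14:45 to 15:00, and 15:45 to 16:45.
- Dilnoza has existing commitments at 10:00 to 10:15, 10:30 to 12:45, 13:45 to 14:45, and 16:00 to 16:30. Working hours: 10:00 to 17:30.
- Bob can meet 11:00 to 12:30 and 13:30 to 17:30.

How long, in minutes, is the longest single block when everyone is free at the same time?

Dilnoza free within 10:00–17:30: 10:15–10:30, 12:45–13:45, 14:45–16:00, 16:30–17:30.
Sven ∩ Dana: 14:45–15:00, 16:15–16:45.
Sven ∩ Dana ∩ Dilnoza: 14:45–15:00, 16:30–16:45.
Sven ∩ Dana ∩ Dilnoza ∩ Bob: 14:45–15:00, 16:30–16:45.
Common window lengths: 15, 15 min; longest is 15.

15 minutes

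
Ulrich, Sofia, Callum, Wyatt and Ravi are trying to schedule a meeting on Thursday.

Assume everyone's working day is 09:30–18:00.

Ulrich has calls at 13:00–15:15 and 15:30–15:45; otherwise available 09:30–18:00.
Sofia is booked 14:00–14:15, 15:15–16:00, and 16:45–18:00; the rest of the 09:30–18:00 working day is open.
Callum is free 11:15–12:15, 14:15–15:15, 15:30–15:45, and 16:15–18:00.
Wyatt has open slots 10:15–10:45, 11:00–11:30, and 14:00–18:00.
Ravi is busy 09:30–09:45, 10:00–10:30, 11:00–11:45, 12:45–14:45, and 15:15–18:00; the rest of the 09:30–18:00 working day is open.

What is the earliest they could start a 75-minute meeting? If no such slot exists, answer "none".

Ulrich free within 09:30–18:00: 09:30–13:00, 15:15–15:30, 15:45–18:00.
Sofia free within 09:30–18:00: 09:30–14:00, 14:15–15:15, 16:00–16:45.
Ravi free within 09:30–18:00: 09:45–10:00, 10:30–11:00, 11:45–12:45, 14:45–15:15.
Ulrich ∩ Sofia: 09:30–13:00, 16:00–16:45.
Ulrich ∩ Sofia ∩ Callum: 11:15–12:15, 16:15–16:45.
Ulrich ∩ Sofia ∩ Callum ∩ Wyatt: 11:15–11:30, 16:15–16:45.
Ulrich ∩ Sofia ∩ Callum ∩ Wyatt ∩ Ravi: (none).
Windows ≥ 75 min: (none).

none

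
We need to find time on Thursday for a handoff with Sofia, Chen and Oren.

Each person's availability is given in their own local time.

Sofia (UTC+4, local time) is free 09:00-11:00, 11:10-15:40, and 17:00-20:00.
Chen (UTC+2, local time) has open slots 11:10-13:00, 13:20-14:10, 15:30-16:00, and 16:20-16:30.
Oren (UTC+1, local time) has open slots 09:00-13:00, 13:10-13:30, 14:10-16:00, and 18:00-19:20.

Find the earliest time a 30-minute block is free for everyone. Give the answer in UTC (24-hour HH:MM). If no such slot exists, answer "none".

09:10

Sofia → UTC: 05:00–07:00, 07:10–11:40, 13:00–16:00.
Chen → UTC: 09:10–11:00, 11:20–12:10, 13:30–14:00, 14:20–14:30.
Oren → UTC: 08:00–12:00, 12:10–12:30, 13:10–15:00, 17:00–18:20.
Sofia ∩ Chen: 09:10–11:00, 11:20–11:40, 13:30–14:00, 14:20–14:30.
Sofia ∩ Chen ∩ Oren: 09:10–11:00, 11:20–11:40, 13:30–14:00, 14:20–14:30.
Windows ≥ 30 min: 09:10–11:00, 13:30–14:00.
Earliest such window starts at 09:10.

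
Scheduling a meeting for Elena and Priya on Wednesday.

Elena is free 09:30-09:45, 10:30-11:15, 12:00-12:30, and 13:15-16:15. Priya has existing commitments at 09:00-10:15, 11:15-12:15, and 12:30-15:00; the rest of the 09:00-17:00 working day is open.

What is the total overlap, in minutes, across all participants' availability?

Priya free within 09:00–17:00: 10:15–11:15, 12:15–12:30, 15:00–17:00.
Elena ∩ Priya: 10:30–11:15, 12:15–12:30, 15:00–16:15.
Total common minutes: 45 + 15 + 75 = 135.

135 minutes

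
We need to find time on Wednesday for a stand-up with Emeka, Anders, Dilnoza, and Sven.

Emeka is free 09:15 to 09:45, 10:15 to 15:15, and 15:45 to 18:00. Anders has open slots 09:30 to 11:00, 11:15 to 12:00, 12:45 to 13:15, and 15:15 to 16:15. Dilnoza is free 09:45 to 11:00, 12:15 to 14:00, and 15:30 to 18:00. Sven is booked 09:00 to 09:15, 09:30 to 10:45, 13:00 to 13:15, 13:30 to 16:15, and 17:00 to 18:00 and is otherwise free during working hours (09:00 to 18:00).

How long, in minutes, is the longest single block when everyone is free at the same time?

Sven free within 09:00–18:00: 09:15–09:30, 10:45–13:00, 13:15–13:30, 16:15–17:00.
Emeka ∩ Anders: 09:30–09:45, 10:15–11:00, 11:15–12:00, 12:45–13:15, 15:45–16:15.
Emeka ∩ Anders ∩ Dilnoza: 10:15–11:00, 12:45–13:15, 15:45–16:15.
Emeka ∩ Anders ∩ Dilnoza ∩ Sven: 10:45–11:00, 12:45–13:00.
Common window lengths: 15, 15 min; longest is 15.

15 minutes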